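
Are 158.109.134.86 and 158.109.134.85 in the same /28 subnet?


Mask: 255.255.255.240
158.109.134.86 AND mask = 158.109.134.80
158.109.134.85 AND mask = 158.109.134.80
Yes, same subnet (158.109.134.80)


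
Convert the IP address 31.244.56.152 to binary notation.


31 = 00011111
244 = 11110100
56 = 00111000
152 = 10011000
Binary: 00011111.11110100.00111000.10011000


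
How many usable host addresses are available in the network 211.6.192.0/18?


Host bits = 32 - 18 = 14
Total addresses = 2^14 = 16384
Usable = total - 2 (network and broadcast)
Usable hosts: 16382


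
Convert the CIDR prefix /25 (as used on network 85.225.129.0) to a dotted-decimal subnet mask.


/25 means 25 network bits, 7 host bits
Binary: 11111111111111111111111110000000
Mask: 255.255.255.128


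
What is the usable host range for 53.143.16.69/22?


Network: 53.143.16.0
Broadcast: 53.143.19.255
First usable = network + 1
Last usable = broadcast - 1
Range: 53.143.16.1 to 53.143.19.254


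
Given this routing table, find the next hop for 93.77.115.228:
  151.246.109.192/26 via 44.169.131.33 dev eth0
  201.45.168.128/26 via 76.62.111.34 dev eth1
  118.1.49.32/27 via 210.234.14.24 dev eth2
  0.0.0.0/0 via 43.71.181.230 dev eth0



Longest prefix match for 93.77.115.228:
  /26 151.246.109.192: no
  /26 201.45.168.128: no
  /27 118.1.49.32: no
  /0 0.0.0.0: MATCH
Selected: next-hop 43.71.181.230 via eth0 (matched /0)


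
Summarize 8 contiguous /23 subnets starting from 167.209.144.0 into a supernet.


Original prefix: /23
Number of subnets: 8 = 2^3
New prefix = 23 - 3 = 20
Supernet: 167.209.144.0/20


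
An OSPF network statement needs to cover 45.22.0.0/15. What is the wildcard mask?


Subnet mask: 255.254.0.0
Wildcard = 255.255.255.255 - subnet mask
255 - 255 = 0
255 - 254 = 1
255 - 0 = 255
255 - 0 = 255
Wildcard: 0.1.255.255


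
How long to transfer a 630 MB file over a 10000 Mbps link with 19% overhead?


Effective throughput = 10000 * (1 - 19/100) = 8100.0 Mbps
File size in Mb = 630 * 8 = 5040 Mb
Time = 5040 / 8100.0
Time = 0.6222 seconds


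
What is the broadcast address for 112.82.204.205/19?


Network: 112.82.192.0/19
Host bits = 13
Set all host bits to 1:
Broadcast: 112.82.223.255


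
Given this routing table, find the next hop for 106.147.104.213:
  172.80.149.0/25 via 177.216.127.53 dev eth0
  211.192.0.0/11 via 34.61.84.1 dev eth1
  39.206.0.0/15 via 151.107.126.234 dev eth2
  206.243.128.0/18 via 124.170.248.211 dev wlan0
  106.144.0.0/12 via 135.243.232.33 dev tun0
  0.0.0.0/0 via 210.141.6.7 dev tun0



Longest prefix match for 106.147.104.213:
  /25 172.80.149.0: no
  /11 211.192.0.0: no
  /15 39.206.0.0: no
  /18 206.243.128.0: no
  /12 106.144.0.0: MATCH
  /0 0.0.0.0: MATCH
Selected: next-hop 135.243.232.33 via tun0 (matched /12)


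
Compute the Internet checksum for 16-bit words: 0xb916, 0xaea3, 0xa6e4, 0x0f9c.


Sum all words (with carry folding):
+ 0xb916 = 0xb916
+ 0xaea3 = 0x67ba
+ 0xa6e4 = 0x0e9f
+ 0x0f9c = 0x1e3b
One's complement: ~0x1e3b
Checksum = 0xe1c4


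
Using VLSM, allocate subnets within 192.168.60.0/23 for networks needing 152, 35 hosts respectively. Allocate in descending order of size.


152 hosts -> /24 (254 usable): 192.168.60.0/24
35 hosts -> /26 (62 usable): 192.168.61.0/26
Allocation: 192.168.60.0/24 (152 hosts, 254 usable); 192.168.61.0/26 (35 hosts, 62 usable)


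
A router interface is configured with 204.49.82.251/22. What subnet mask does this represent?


/22 means 22 network bits, 10 host bits
Binary: 11111111111111111111110000000000
Mask: 255.255.252.0


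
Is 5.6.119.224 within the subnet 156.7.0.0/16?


Subnet network: 156.7.0.0
Test IP AND mask: 5.6.0.0
No, 5.6.119.224 is not in 156.7.0.0/16


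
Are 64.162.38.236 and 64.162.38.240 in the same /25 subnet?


Mask: 255.255.255.128
64.162.38.236 AND mask = 64.162.38.128
64.162.38.240 AND mask = 64.162.38.128
Yes, same subnet (64.162.38.128)


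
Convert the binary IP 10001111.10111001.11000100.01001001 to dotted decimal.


10001111 = 143
10111001 = 185
11000100 = 196
01001001 = 73
IP: 143.185.196.73


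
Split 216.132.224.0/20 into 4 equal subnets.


New prefix = 20 + 2 = 22
Each subnet has 1024 addresses
  216.132.224.0/22
  216.132.228.0/22
  216.132.232.0/22
  216.132.236.0/22
Subnets: 216.132.224.0/22, 216.132.228.0/22, 216.132.232.0/22, 216.132.236.0/22


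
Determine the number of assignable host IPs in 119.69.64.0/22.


Host bits = 32 - 22 = 10
Total addresses = 2^10 = 1024
Usable = total - 2 (network and broadcast)
Usable hosts: 1022


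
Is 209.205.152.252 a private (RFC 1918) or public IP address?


RFC 1918 private ranges:
  10.0.0.0/8 (10.0.0.0 - 10.255.255.255)
  172.16.0.0/12 (172.16.0.0 - 172.31.255.255)
  192.168.0.0/16 (192.168.0.0 - 192.168.255.255)
Public (not in any RFC 1918 range)


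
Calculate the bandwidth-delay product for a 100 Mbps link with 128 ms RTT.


BDP = bandwidth * RTT
= 100 Mbps * 128 ms
= 100 * 1e6 * 128 / 1000 bits
= 12800000 bits
= 1600000 bytes
= 1562.5 KB
BDP = 12800000 bits (1600000 bytes)


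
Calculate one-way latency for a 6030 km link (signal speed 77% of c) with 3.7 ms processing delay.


Speed = 0.77 * 3e5 km/s = 231000 km/s
Propagation delay = 6030 / 231000 = 0.0261 s = 26.1039 ms
Processing delay = 3.7 ms
Total one-way latency = 29.8039 ms


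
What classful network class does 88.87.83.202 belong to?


First octet: 88
Binary: 01011000
0xxxxxxx -> Class A (1-126)
Class A, default mask 255.0.0.0 (/8)


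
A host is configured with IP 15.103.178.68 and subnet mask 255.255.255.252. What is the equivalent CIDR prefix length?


Binary: 11111111.11111111.11111111.11111100
Count leading 1s
Prefix: /30


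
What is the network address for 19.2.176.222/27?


IP:   00010011.00000010.10110000.11011110
Mask: 11111111.11111111.11111111.11100000
AND operation:
Net:  00010011.00000010.10110000.11000000
Network: 19.2.176.192/27


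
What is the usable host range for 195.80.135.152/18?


Network: 195.80.128.0
Broadcast: 195.80.191.255
First usable = network + 1
Last usable = broadcast - 1
Range: 195.80.128.1 to 195.80.191.254


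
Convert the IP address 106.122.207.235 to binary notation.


106 = 01101010
122 = 01111010
207 = 11001111
235 = 11101011
Binary: 01101010.01111010.11001111.11101011


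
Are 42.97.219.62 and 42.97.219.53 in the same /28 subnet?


Mask: 255.255.255.240
42.97.219.62 AND mask = 42.97.219.48
42.97.219.53 AND mask = 42.97.219.48
Yes, same subnet (42.97.219.48)


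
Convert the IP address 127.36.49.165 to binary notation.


127 = 01111111
36 = 00100100
49 = 00110001
165 = 10100101
Binary: 01111111.00100100.00110001.10100101


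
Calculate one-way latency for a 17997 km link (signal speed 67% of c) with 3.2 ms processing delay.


Speed = 0.67 * 3e5 km/s = 201000 km/s
Propagation delay = 17997 / 201000 = 0.0895 s = 89.5373 ms
Processing delay = 3.2 ms
Total one-way latency = 92.7373 ms


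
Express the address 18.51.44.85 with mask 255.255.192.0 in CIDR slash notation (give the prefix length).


Binary: 11111111.11111111.11000000.00000000
Count leading 1s
Prefix: /18


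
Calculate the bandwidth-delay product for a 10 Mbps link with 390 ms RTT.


BDP = bandwidth * RTT
= 10 Mbps * 390 ms
= 10 * 1e6 * 390 / 1000 bits
= 3900000 bits
= 487500 bytes
= 476.0742 KB
BDP = 3900000 bits (487500 bytes)


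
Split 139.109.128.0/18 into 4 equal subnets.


New prefix = 18 + 2 = 20
Each subnet has 4096 addresses
  139.109.128.0/20
  139.109.144.0/20
  139.109.160.0/20
  139.109.176.0/20
Subnets: 139.109.128.0/20, 139.109.144.0/20, 139.109.160.0/20, 139.109.176.0/20


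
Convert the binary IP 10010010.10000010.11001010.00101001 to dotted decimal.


10010010 = 146
10000010 = 130
11001010 = 202
00101001 = 41
IP: 146.130.202.41


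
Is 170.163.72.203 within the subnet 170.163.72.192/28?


Subnet network: 170.163.72.192
Test IP AND mask: 170.163.72.192
Yes, 170.163.72.203 is in 170.163.72.192/28


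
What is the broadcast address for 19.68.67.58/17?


Network: 19.68.0.0/17
Host bits = 15
Set all host bits to 1:
Broadcast: 19.68.127.255


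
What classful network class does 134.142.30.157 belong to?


First octet: 134
Binary: 10000110
10xxxxxx -> Class B (128-191)
Class B, default mask 255.255.0.0 (/16)


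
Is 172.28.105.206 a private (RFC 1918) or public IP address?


RFC 1918 private ranges:
  10.0.0.0/8 (10.0.0.0 - 10.255.255.255)
  172.16.0.0/12 (172.16.0.0 - 172.31.255.255)
  192.168.0.0/16 (192.168.0.0 - 192.168.255.255)
Private (in 172.16.0.0/12)


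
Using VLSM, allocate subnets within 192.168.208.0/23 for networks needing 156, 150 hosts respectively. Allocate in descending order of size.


156 hosts -> /24 (254 usable): 192.168.208.0/24
150 hosts -> /24 (254 usable): 192.168.209.0/24
Allocation: 192.168.208.0/24 (156 hosts, 254 usable); 192.168.209.0/24 (150 hosts, 254 usable)


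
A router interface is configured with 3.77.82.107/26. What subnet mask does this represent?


/26 means 26 network bits, 6 host bits
Binary: 11111111111111111111111111000000
Mask: 255.255.255.192


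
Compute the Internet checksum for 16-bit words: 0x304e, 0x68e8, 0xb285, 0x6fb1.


Sum all words (with carry folding):
+ 0x304e = 0x304e
+ 0x68e8 = 0x9936
+ 0xb285 = 0x4bbc
+ 0x6fb1 = 0xbb6d
One's complement: ~0xbb6d
Checksum = 0x4492


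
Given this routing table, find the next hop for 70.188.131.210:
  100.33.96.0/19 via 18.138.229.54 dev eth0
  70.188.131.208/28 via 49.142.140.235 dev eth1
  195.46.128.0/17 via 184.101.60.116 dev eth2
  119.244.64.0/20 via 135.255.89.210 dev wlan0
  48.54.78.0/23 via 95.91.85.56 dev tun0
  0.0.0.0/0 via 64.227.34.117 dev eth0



Longest prefix match for 70.188.131.210:
  /19 100.33.96.0: no
  /28 70.188.131.208: MATCH
  /17 195.46.128.0: no
  /20 119.244.64.0: no
  /23 48.54.78.0: no
  /0 0.0.0.0: MATCH
Selected: next-hop 49.142.140.235 via eth1 (matched /28)


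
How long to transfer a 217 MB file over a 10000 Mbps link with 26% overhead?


Effective throughput = 10000 * (1 - 26/100) = 7400 Mbps
File size in Mb = 217 * 8 = 1736 Mb
Time = 1736 / 7400
Time = 0.2346 seconds


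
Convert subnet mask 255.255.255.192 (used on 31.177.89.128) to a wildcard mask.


Subnet mask: 255.255.255.192
Wildcard = 255.255.255.255 - subnet mask
255 - 255 = 0
255 - 255 = 0
255 - 255 = 0
255 - 192 = 63
Wildcard: 0.0.0.63


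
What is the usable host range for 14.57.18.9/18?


Network: 14.57.0.0
Broadcast: 14.57.63.255
First usable = network + 1
Last usable = broadcast - 1
Range: 14.57.0.1 to 14.57.63.254


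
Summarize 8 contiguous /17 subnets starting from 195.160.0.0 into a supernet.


Original prefix: /17
Number of subnets: 8 = 2^3
New prefix = 17 - 3 = 14
Supernet: 195.160.0.0/14


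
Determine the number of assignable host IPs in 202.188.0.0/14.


Host bits = 32 - 14 = 18
Total addresses = 2^18 = 262144
Usable = total - 2 (network and broadcast)
Usable hosts: 262142


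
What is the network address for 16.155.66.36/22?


IP:   00010000.10011011.01000010.00100100
Mask: 11111111.11111111.11111100.00000000
AND operation:
Net:  00010000.10011011.01000000.00000000
Network: 16.155.64.0/22


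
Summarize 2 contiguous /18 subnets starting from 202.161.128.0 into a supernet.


Original prefix: /18
Number of subnets: 2 = 2^1
New prefix = 18 - 1 = 17
Supernet: 202.161.128.0/17


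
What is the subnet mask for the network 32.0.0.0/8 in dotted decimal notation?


/8 means 8 network bits, 24 host bits
Binary: 11111111000000000000000000000000
Mask: 255.0.0.0


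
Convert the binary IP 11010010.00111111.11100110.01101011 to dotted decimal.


11010010 = 210
00111111 = 63
11100110 = 230
01101011 = 107
IP: 210.63.230.107


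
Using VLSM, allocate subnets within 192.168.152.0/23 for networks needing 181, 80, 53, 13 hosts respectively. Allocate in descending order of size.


181 hosts -> /24 (254 usable): 192.168.152.0/24
80 hosts -> /25 (126 usable): 192.168.153.0/25
53 hosts -> /26 (62 usable): 192.168.153.128/26
13 hosts -> /28 (14 usable): 192.168.153.192/28
Allocation: 192.168.152.0/24 (181 hosts, 254 usable); 192.168.153.0/25 (80 hosts, 126 usable); 192.168.153.128/26 (53 hosts, 62 usable); 192.168.153.192/28 (13 hosts, 14 usable)


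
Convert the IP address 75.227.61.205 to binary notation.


75 = 01001011
227 = 11100011
61 = 00111101
205 = 11001101
Binary: 01001011.11100011.00111101.11001101


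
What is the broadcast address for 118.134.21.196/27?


Network: 118.134.21.192/27
Host bits = 5
Set all host bits to 1:
Broadcast: 118.134.21.223


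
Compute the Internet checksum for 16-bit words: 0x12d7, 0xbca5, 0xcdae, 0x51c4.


Sum all words (with carry folding):
+ 0x12d7 = 0x12d7
+ 0xbca5 = 0xcf7c
+ 0xcdae = 0x9d2b
+ 0x51c4 = 0xeeef
One's complement: ~0xeeef
Checksum = 0x1110


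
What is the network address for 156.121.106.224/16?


IP:   10011100.01111001.01101010.11100000
Mask: 11111111.11111111.00000000.00000000
AND operation:
Net:  10011100.01111001.00000000.00000000
Network: 156.121.0.0/16


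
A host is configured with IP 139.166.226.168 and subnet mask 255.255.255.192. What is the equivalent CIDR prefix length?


Binary: 11111111.11111111.11111111.11000000
Count leading 1s
Prefix: /26


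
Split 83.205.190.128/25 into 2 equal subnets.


New prefix = 25 + 1 = 26
Each subnet has 64 addresses
  83.205.190.128/26
  83.205.190.192/26
Subnets: 83.205.190.128/26, 83.205.190.192/26


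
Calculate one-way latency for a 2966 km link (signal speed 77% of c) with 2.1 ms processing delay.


Speed = 0.77 * 3e5 km/s = 231000 km/s
Propagation delay = 2966 / 231000 = 0.0128 s = 12.8398 ms
Processing delay = 2.1 ms
Total one-way latency = 14.9398 ms


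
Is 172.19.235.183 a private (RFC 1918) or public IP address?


RFC 1918 private ranges:
  10.0.0.0/8 (10.0.0.0 - 10.255.255.255)
  172.16.0.0/12 (172.16.0.0 - 172.31.255.255)
  192.168.0.0/16 (192.168.0.0 - 192.168.255.255)
Private (in 172.16.0.0/12)


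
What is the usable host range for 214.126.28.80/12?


Network: 214.112.0.0
Broadcast: 214.127.255.255
First usable = network + 1
Last usable = broadcast - 1
Range: 214.112.0.1 to 214.127.255.254


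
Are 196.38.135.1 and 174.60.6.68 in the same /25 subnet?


Mask: 255.255.255.128
196.38.135.1 AND mask = 196.38.135.0
174.60.6.68 AND mask = 174.60.6.0
No, different subnets (196.38.135.0 vs 174.60.6.0)


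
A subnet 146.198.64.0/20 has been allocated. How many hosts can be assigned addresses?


Host bits = 32 - 20 = 12
Total addresses = 2^12 = 4096
Usable = total - 2 (network and broadcast)
Usable hosts: 4094


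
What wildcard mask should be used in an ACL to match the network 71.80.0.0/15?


Subnet mask: 255.254.0.0
Wildcard = 255.255.255.255 - subnet mask
255 - 255 = 0
255 - 254 = 1
255 - 0 = 255
255 - 0 = 255
Wildcard: 0.1.255.255


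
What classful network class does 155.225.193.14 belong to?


First octet: 155
Binary: 10011011
10xxxxxx -> Class B (128-191)
Class B, default mask 255.255.0.0 (/16)


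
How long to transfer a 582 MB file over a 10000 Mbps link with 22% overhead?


Effective throughput = 10000 * (1 - 22/100) = 7800 Mbps
File size in Mb = 582 * 8 = 4656 Mb
Time = 4656 / 7800
Time = 0.5969 seconds


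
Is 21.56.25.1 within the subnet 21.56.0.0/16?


Subnet network: 21.56.0.0
Test IP AND mask: 21.56.0.0
Yes, 21.56.25.1 is in 21.56.0.0/16


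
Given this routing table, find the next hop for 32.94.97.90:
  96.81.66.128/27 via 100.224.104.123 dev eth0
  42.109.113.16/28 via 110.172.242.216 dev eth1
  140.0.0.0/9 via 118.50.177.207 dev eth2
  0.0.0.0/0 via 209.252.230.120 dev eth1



Longest prefix match for 32.94.97.90:
  /27 96.81.66.128: no
  /28 42.109.113.16: no
  /9 140.0.0.0: no
  /0 0.0.0.0: MATCH
Selected: next-hop 209.252.230.120 via eth1 (matched /0)


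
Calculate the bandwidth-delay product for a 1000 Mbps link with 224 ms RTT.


BDP = bandwidth * RTT
= 1000 Mbps * 224 ms
= 1000 * 1e6 * 224 / 1000 bits
= 224000000 bits
= 28000000 bytes
= 27343.75 KB
BDP = 224000000 bits (28000000 bytes)


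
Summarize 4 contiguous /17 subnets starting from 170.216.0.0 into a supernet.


Original prefix: /17
Number of subnets: 4 = 2^2
New prefix = 17 - 2 = 15
Supernet: 170.216.0.0/15


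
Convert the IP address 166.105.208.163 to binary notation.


166 = 10100110
105 = 01101001
208 = 11010000
163 = 10100011
Binary: 10100110.01101001.11010000.10100011


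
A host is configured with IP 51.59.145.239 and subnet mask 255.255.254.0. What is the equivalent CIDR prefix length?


Binary: 11111111.11111111.11111110.00000000
Count leading 1s
Prefix: /23


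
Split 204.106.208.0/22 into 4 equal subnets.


New prefix = 22 + 2 = 24
Each subnet has 256 addresses
  204.106.208.0/24
  204.106.209.0/24
  204.106.210.0/24
  204.106.211.0/24
Subnets: 204.106.208.0/24, 204.106.209.0/24, 204.106.210.0/24, 204.106.211.0/24


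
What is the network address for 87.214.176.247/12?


IP:   01010111.11010110.10110000.11110111
Mask: 11111111.11110000.00000000.00000000
AND operation:
Net:  01010111.11010000.00000000.00000000
Network: 87.208.0.0/12


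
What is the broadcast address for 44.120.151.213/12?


Network: 44.112.0.0/12
Host bits = 20
Set all host bits to 1:
Broadcast: 44.127.255.255


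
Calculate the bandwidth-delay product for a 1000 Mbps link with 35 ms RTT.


BDP = bandwidth * RTT
= 1000 Mbps * 35 ms
= 1000 * 1e6 * 35 / 1000 bits
= 35000000 bits
= 4375000 bytes
= 4272.4609 KB
BDP = 35000000 bits (4375000 bytes)


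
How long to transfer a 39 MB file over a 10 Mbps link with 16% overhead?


Effective throughput = 10 * (1 - 16/100) = 8.4 Mbps
File size in Mb = 39 * 8 = 312 Mb
Time = 312 / 8.4
Time = 37.1429 seconds


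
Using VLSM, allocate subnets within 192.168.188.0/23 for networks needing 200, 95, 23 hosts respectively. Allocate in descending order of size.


200 hosts -> /24 (254 usable): 192.168.188.0/24
95 hosts -> /25 (126 usable): 192.168.189.0/25
23 hosts -> /27 (30 usable): 192.168.189.128/27
Allocation: 192.168.188.0/24 (200 hosts, 254 usable); 192.168.189.0/25 (95 hosts, 126 usable); 192.168.189.128/27 (23 hosts, 30 usable)


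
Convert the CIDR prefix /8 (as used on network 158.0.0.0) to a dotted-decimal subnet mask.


/8 means 8 network bits, 24 host bits
Binary: 11111111000000000000000000000000
Mask: 255.0.0.0


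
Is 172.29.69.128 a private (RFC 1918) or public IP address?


RFC 1918 private ranges:
  10.0.0.0/8 (10.0.0.0 - 10.255.255.255)
  172.16.0.0/12 (172.16.0.0 - 172.31.255.255)
  192.168.0.0/16 (192.168.0.0 - 192.168.255.255)
Private (in 172.16.0.0/12)


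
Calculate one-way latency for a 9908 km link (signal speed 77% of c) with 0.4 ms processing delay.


Speed = 0.77 * 3e5 km/s = 231000 km/s
Propagation delay = 9908 / 231000 = 0.0429 s = 42.8918 ms
Processing delay = 0.4 ms
Total one-way latency = 43.2918 ms


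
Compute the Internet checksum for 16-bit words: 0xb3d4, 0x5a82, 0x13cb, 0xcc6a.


Sum all words (with carry folding):
+ 0xb3d4 = 0xb3d4
+ 0x5a82 = 0x0e57
+ 0x13cb = 0x2222
+ 0xcc6a = 0xee8c
One's complement: ~0xee8c
Checksum = 0x1173


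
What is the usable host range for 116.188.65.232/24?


Network: 116.188.65.0
Broadcast: 116.188.65.255
First usable = network + 1
Last usable = broadcast - 1
Range: 116.188.65.1 to 116.188.65.254


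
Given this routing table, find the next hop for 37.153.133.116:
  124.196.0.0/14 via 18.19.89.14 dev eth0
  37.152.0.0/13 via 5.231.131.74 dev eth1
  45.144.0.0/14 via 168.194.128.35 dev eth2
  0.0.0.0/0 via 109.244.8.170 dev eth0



Longest prefix match for 37.153.133.116:
  /14 124.196.0.0: no
  /13 37.152.0.0: MATCH
  /14 45.144.0.0: no
  /0 0.0.0.0: MATCH
Selected: next-hop 5.231.131.74 via eth1 (matched /13)


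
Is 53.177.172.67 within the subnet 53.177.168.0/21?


Subnet network: 53.177.168.0
Test IP AND mask: 53.177.168.0
Yes, 53.177.172.67 is in 53.177.168.0/21


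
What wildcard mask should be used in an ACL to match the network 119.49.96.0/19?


Subnet mask: 255.255.224.0
Wildcard = 255.255.255.255 - subnet mask
255 - 255 = 0
255 - 255 = 0
255 - 224 = 31
255 - 0 = 255
Wildcard: 0.0.31.255


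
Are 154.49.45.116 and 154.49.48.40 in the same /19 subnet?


Mask: 255.255.224.0
154.49.45.116 AND mask = 154.49.32.0
154.49.48.40 AND mask = 154.49.32.0
Yes, same subnet (154.49.32.0)


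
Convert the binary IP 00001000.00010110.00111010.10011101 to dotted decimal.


00001000 = 8
00010110 = 22
00111010 = 58
10011101 = 157
IP: 8.22.58.157


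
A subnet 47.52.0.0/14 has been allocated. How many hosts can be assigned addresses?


Host bits = 32 - 14 = 18
Total addresses = 2^18 = 262144
Usable = total - 2 (network and broadcast)
Usable hosts: 262142


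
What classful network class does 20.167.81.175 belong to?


First octet: 20
Binary: 00010100
0xxxxxxx -> Class A (1-126)
Class A, default mask 255.0.0.0 (/8)


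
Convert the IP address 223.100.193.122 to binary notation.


223 = 11011111
100 = 01100100
193 = 11000001
122 = 01111010
Binary: 11011111.01100100.11000001.01111010


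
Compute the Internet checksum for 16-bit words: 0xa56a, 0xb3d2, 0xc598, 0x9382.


Sum all words (with carry folding):
+ 0xa56a = 0xa56a
+ 0xb3d2 = 0x593d
+ 0xc598 = 0x1ed6
+ 0x9382 = 0xb258
One's complement: ~0xb258
Checksum = 0x4da7


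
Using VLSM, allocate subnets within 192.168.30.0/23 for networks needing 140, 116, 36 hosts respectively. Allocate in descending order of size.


140 hosts -> /24 (254 usable): 192.168.30.0/24
116 hosts -> /25 (126 usable): 192.168.31.0/25
36 hosts -> /26 (62 usable): 192.168.31.128/26
Allocation: 192.168.30.0/24 (140 hosts, 254 usable); 192.168.31.0/25 (116 hosts, 126 usable); 192.168.31.128/26 (36 hosts, 62 usable)


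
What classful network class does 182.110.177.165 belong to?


First octet: 182
Binary: 10110110
10xxxxxx -> Class B (128-191)
Class B, default mask 255.255.0.0 (/16)


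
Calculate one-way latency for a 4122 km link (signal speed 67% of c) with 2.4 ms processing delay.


Speed = 0.67 * 3e5 km/s = 201000 km/s
Propagation delay = 4122 / 201000 = 0.0205 s = 20.5075 ms
Processing delay = 2.4 ms
Total one-way latency = 22.9075 ms


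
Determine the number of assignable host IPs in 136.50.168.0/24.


Host bits = 32 - 24 = 8
Total addresses = 2^8 = 256
Usable = total - 2 (network and broadcast)
Usable hosts: 254


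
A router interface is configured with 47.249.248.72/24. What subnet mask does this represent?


/24 means 24 network bits, 8 host bits
Binary: 11111111111111111111111100000000
Mask: 255.255.255.0


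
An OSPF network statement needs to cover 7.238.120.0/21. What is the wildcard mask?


Subnet mask: 255.255.248.0
Wildcard = 255.255.255.255 - subnet mask
255 - 255 = 0
255 - 255 = 0
255 - 248 = 7
255 - 0 = 255
Wildcard: 0.0.7.255


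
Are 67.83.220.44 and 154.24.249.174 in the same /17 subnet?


Mask: 255.255.128.0
67.83.220.44 AND mask = 67.83.128.0
154.24.249.174 AND mask = 154.24.128.0
No, different subnets (67.83.128.0 vs 154.24.128.0)


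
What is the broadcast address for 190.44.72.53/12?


Network: 190.32.0.0/12
Host bits = 20
Set all host bits to 1:
Broadcast: 190.47.255.255


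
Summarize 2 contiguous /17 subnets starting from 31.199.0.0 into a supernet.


Original prefix: /17
Number of subnets: 2 = 2^1
New prefix = 17 - 1 = 16
Supernet: 31.199.0.0/16


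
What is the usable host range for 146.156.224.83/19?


Network: 146.156.224.0
Broadcast: 146.156.255.255
First usable = network + 1
Last usable = broadcast - 1
Range: 146.156.224.1 to 146.156.255.254


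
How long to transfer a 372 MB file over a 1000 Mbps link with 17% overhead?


Effective throughput = 1000 * (1 - 17/100) = 830 Mbps
File size in Mb = 372 * 8 = 2976 Mb
Time = 2976 / 830
Time = 3.5855 seconds


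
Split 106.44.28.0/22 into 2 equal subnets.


New prefix = 22 + 1 = 23
Each subnet has 512 addresses
  106.44.28.0/23
  106.44.30.0/23
Subnets: 106.44.28.0/23, 106.44.30.0/23


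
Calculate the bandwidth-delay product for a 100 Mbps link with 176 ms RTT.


BDP = bandwidth * RTT
= 100 Mbps * 176 ms
= 100 * 1e6 * 176 / 1000 bits
= 17600000 bits
= 2200000 bytes
= 2148.4375 KB
BDP = 17600000 bits (2200000 bytes)


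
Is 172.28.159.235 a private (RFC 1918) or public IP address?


RFC 1918 private ranges:
  10.0.0.0/8 (10.0.0.0 - 10.255.255.255)
  172.16.0.0/12 (172.16.0.0 - 172.31.255.255)
  192.168.0.0/16 (192.168.0.0 - 192.168.255.255)
Private (in 172.16.0.0/12)


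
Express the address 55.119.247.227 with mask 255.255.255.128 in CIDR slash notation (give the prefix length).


Binary: 11111111.11111111.11111111.10000000
Count leading 1s
Prefix: /25


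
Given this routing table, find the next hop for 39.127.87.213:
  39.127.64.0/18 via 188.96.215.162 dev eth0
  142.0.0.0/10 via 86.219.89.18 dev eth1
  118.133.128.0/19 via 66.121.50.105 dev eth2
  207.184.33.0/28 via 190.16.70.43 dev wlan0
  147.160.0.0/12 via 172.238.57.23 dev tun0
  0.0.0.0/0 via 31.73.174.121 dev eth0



Longest prefix match for 39.127.87.213:
  /18 39.127.64.0: MATCH
  /10 142.0.0.0: no
  /19 118.133.128.0: no
  /28 207.184.33.0: no
  /12 147.160.0.0: no
  /0 0.0.0.0: MATCH
Selected: next-hop 188.96.215.162 via eth0 (matched /18)


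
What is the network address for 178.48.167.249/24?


IP:   10110010.00110000.10100111.11111001
Mask: 11111111.11111111.11111111.00000000
AND operation:
Net:  10110010.00110000.10100111.00000000
Network: 178.48.167.0/24


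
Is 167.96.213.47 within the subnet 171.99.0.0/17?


Subnet network: 171.99.0.0
Test IP AND mask: 167.96.128.0
No, 167.96.213.47 is not in 171.99.0.0/17


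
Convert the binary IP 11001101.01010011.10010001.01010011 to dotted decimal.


11001101 = 205
01010011 = 83
10010001 = 145
01010011 = 83
IP: 205.83.145.83


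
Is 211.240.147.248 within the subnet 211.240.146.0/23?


Subnet network: 211.240.146.0
Test IP AND mask: 211.240.146.0
Yes, 211.240.147.248 is in 211.240.146.0/23


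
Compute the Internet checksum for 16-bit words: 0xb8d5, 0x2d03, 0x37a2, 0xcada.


Sum all words (with carry folding):
+ 0xb8d5 = 0xb8d5
+ 0x2d03 = 0xe5d8
+ 0x37a2 = 0x1d7b
+ 0xcada = 0xe855
One's complement: ~0xe855
Checksum = 0x17aa


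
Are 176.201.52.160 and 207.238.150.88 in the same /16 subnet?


Mask: 255.255.0.0
176.201.52.160 AND mask = 176.201.0.0
207.238.150.88 AND mask = 207.238.0.0
No, different subnets (176.201.0.0 vs 207.238.0.0)


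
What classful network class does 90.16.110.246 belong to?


First octet: 90
Binary: 01011010
0xxxxxxx -> Class A (1-126)
Class A, default mask 255.0.0.0 (/8)


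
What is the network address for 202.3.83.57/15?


IP:   11001010.00000011.01010011.00111001
Mask: 11111111.11111110.00000000.00000000
AND operation:
Net:  11001010.00000010.00000000.00000000
Network: 202.2.0.0/15


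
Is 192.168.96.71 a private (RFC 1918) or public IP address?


RFC 1918 private ranges:
  10.0.0.0/8 (10.0.0.0 - 10.255.255.255)
  172.16.0.0/12 (172.16.0.0 - 172.31.255.255)
  192.168.0.0/16 (192.168.0.0 - 192.168.255.255)
Private (in 192.168.0.0/16)


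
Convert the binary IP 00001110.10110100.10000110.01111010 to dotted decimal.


00001110 = 14
10110100 = 180
10000110 = 134
01111010 = 122
IP: 14.180.134.122


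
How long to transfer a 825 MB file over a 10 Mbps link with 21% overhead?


Effective throughput = 10 * (1 - 21/100) = 7.9 Mbps
File size in Mb = 825 * 8 = 6600 Mb
Time = 6600 / 7.9
Time = 835.443 seconds


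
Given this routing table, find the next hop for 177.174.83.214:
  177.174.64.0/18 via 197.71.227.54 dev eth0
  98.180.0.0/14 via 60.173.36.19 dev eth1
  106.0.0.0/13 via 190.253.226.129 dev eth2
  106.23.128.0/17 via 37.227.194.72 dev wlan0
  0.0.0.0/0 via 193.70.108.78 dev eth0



Longest prefix match for 177.174.83.214:
  /18 177.174.64.0: MATCH
  /14 98.180.0.0: no
  /13 106.0.0.0: no
  /17 106.23.128.0: no
  /0 0.0.0.0: MATCH
Selected: next-hop 197.71.227.54 via eth0 (matched /18)


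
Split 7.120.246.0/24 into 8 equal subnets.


New prefix = 24 + 3 = 27
Each subnet has 32 addresses
  7.120.246.0/27
  7.120.246.32/27
  7.120.246.64/27
  7.120.246.96/27
  7.120.246.128/27
  7.120.246.160/27
  7.120.246.192/27
  7.120.246.224/27
Subnets: 7.120.246.0/27, 7.120.246.32/27, 7.120.246.64/27, 7.120.246.96/27, 7.120.246.128/27, 7.120.246.160/27, 7.120.246.192/27, 7.120.246.224/27


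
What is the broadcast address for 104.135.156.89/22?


Network: 104.135.156.0/22
Host bits = 10
Set all host bits to 1:
Broadcast: 104.135.159.255


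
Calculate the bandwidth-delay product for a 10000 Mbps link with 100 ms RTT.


BDP = bandwidth * RTT
= 10000 Mbps * 100 ms
= 10000 * 1e6 * 100 / 1000 bits
= 1000000000 bits
= 125000000 bytes
= 122070.3125 KB
BDP = 1000000000 bits (125000000 bytes)


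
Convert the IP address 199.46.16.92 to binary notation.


199 = 11000111
46 = 00101110
16 = 00010000
92 = 01011100
Binary: 11000111.00101110.00010000.01011100


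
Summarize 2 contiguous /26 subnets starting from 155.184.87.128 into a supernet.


Original prefix: /26
Number of subnets: 2 = 2^1
New prefix = 26 - 1 = 25
Supernet: 155.184.87.128/25


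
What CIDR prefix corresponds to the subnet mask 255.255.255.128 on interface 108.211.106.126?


Binary: 11111111.11111111.11111111.10000000
Count leading 1s
Prefix: /25


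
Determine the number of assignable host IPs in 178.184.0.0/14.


Host bits = 32 - 14 = 18
Total addresses = 2^18 = 262144
Usable = total - 2 (network and broadcast)
Usable hosts: 262142


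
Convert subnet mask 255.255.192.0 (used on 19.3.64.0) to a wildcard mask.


Subnet mask: 255.255.192.0
Wildcard = 255.255.255.255 - subnet mask
255 - 255 = 0
255 - 255 = 0
255 - 192 = 63
255 - 0 = 255
Wildcard: 0.0.63.255


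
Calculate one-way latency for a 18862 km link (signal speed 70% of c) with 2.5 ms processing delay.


Speed = 0.7 * 3e5 km/s = 210000 km/s
Propagation delay = 18862 / 210000 = 0.0898 s = 89.819 ms
Processing delay = 2.5 ms
Total one-way latency = 92.319 ms


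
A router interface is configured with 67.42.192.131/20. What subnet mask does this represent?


/20 means 20 network bits, 12 host bits
Binary: 11111111111111111111000000000000
Mask: 255.255.240.0


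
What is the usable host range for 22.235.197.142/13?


Network: 22.232.0.0
Broadcast: 22.239.255.255
First usable = network + 1
Last usable = broadcast - 1
Range: 22.232.0.1 to 22.239.255.254


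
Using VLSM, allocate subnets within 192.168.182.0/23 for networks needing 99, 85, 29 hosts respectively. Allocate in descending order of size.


99 hosts -> /25 (126 usable): 192.168.182.0/25
85 hosts -> /25 (126 usable): 192.168.182.128/25
29 hosts -> /27 (30 usable): 192.168.183.0/27
Allocation: 192.168.182.0/25 (99 hosts, 126 usable); 192.168.182.128/25 (85 hosts, 126 usable); 192.168.183.0/27 (29 hosts, 30 usable)


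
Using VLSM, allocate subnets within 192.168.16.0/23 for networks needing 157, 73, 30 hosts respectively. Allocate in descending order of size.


157 hosts -> /24 (254 usable): 192.168.16.0/24
73 hosts -> /25 (126 usable): 192.168.17.0/25
30 hosts -> /27 (30 usable): 192.168.17.128/27
Allocation: 192.168.16.0/24 (157 hosts, 254 usable); 192.168.17.0/25 (73 hosts, 126 usable); 192.168.17.128/27 (30 hosts, 30 usable)


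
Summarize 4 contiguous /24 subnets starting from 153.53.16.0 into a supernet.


Original prefix: /24
Number of subnets: 4 = 2^2
New prefix = 24 - 2 = 22
Supernet: 153.53.16.0/22


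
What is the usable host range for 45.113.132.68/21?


Network: 45.113.128.0
Broadcast: 45.113.135.255
First usable = network + 1
Last usable = broadcast - 1
Range: 45.113.128.1 to 45.113.135.254


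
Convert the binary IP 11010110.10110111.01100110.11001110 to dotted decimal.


11010110 = 214
10110111 = 183
01100110 = 102
11001110 = 206
IP: 214.183.102.206


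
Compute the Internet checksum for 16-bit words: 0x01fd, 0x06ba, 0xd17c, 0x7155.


Sum all words (with carry folding):
+ 0x01fd = 0x01fd
+ 0x06ba = 0x08b7
+ 0xd17c = 0xda33
+ 0x7155 = 0x4b89
One's complement: ~0x4b89
Checksum = 0xb476


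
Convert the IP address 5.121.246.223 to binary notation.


5 = 00000101
121 = 01111001
246 = 11110110
223 = 11011111
Binary: 00000101.01111001.11110110.11011111


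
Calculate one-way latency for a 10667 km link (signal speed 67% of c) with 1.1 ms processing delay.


Speed = 0.67 * 3e5 km/s = 201000 km/s
Propagation delay = 10667 / 201000 = 0.0531 s = 53.0697 ms
Processing delay = 1.1 ms
Total one-way latency = 54.1697 ms


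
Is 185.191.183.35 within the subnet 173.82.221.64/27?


Subnet network: 173.82.221.64
Test IP AND mask: 185.191.183.32
No, 185.191.183.35 is not in 173.82.221.64/27


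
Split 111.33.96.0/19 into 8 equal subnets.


New prefix = 19 + 3 = 22
Each subnet has 1024 addresses
  111.33.96.0/22
  111.33.100.0/22
  111.33.104.0/22
  111.33.108.0/22
  111.33.112.0/22
  111.33.116.0/22
  111.33.120.0/22
  111.33.124.0/22
Subnets: 111.33.96.0/22, 111.33.100.0/22, 111.33.104.0/22, 111.33.108.0/22, 111.33.112.0/22, 111.33.116.0/22, 111.33.120.0/22, 111.33.124.0/22


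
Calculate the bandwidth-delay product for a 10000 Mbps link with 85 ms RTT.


BDP = bandwidth * RTT
= 10000 Mbps * 85 ms
= 10000 * 1e6 * 85 / 1000 bits
= 850000000 bits
= 106250000 bytes
= 103759.7656 KB
BDP = 850000000 bits (106250000 bytes)


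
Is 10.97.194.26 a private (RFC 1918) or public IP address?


RFC 1918 private ranges:
  10.0.0.0/8 (10.0.0.0 - 10.255.255.255)
  172.16.0.0/12 (172.16.0.0 - 172.31.255.255)
  192.168.0.0/16 (192.168.0.0 - 192.168.255.255)
Private (in 10.0.0.0/8)


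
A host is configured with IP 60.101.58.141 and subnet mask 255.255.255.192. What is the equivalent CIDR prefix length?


Binary: 11111111.11111111.11111111.11000000
Count leading 1s
Prefix: /26


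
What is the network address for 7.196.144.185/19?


IP:   00000111.11000100.10010000.10111001
Mask: 11111111.11111111.11100000.00000000
AND operation:
Net:  00000111.11000100.10000000.00000000
Network: 7.196.128.0/19


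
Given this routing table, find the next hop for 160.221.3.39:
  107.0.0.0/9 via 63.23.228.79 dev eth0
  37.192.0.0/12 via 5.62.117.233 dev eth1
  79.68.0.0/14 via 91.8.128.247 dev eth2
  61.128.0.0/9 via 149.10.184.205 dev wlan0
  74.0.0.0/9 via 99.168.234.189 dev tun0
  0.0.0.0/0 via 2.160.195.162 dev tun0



Longest prefix match for 160.221.3.39:
  /9 107.0.0.0: no
  /12 37.192.0.0: no
  /14 79.68.0.0: no
  /9 61.128.0.0: no
  /9 74.0.0.0: no
  /0 0.0.0.0: MATCH
Selected: next-hop 2.160.195.162 via tun0 (matched /0)


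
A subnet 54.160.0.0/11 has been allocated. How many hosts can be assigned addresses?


Host bits = 32 - 11 = 21
Total addresses = 2^21 = 2097152
Usable = total - 2 (network and broadcast)
Usable hosts: 2097150


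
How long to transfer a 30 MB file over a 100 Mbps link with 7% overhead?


Effective throughput = 100 * (1 - 7/100) = 93 Mbps
File size in Mb = 30 * 8 = 240 Mb
Time = 240 / 93
Time = 2.5806 seconds


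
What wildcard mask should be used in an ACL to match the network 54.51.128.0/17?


Subnet mask: 255.255.128.0
Wildcard = 255.255.255.255 - subnet mask
255 - 255 = 0
255 - 255 = 0
255 - 128 = 127
255 - 0 = 255
Wildcard: 0.0.127.255


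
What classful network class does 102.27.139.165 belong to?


First octet: 102
Binary: 01100110
0xxxxxxx -> Class A (1-126)
Class A, default mask 255.0.0.0 (/8)


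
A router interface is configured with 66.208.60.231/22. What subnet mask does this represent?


/22 means 22 network bits, 10 host bits
Binary: 11111111111111111111110000000000
Mask: 255.255.252.0


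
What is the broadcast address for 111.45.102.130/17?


Network: 111.45.0.0/17
Host bits = 15
Set all host bits to 1:
Broadcast: 111.45.127.255


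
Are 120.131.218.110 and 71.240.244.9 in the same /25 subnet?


Mask: 255.255.255.128
120.131.218.110 AND mask = 120.131.218.0
71.240.244.9 AND mask = 71.240.244.0
No, different subnets (120.131.218.0 vs 71.240.244.0)


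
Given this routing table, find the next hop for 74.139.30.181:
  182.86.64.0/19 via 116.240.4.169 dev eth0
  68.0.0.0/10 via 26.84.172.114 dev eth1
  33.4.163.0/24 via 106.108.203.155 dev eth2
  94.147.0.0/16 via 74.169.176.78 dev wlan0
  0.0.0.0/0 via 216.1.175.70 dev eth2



Longest prefix match for 74.139.30.181:
  /19 182.86.64.0: no
  /10 68.0.0.0: no
  /24 33.4.163.0: no
  /16 94.147.0.0: no
  /0 0.0.0.0: MATCH
Selected: next-hop 216.1.175.70 via eth2 (matched /0)


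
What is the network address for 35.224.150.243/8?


IP:   00100011.11100000.10010110.11110011
Mask: 11111111.00000000.00000000.00000000
AND operation:
Net:  00100011.00000000.00000000.00000000
Network: 35.0.0.0/8


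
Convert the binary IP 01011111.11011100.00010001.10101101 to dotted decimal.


01011111 = 95
11011100 = 220
00010001 = 17
10101101 = 173
IP: 95.220.17.173


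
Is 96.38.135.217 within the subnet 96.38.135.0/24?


Subnet network: 96.38.135.0
Test IP AND mask: 96.38.135.0
Yes, 96.38.135.217 is in 96.38.135.0/24


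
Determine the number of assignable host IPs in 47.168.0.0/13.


Host bits = 32 - 13 = 19
Total addresses = 2^19 = 524288
Usable = total - 2 (network and broadcast)
Usable hosts: 524286


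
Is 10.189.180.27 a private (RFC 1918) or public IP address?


RFC 1918 private ranges:
  10.0.0.0/8 (10.0.0.0 - 10.255.255.255)
  172.16.0.0/12 (172.16.0.0 - 172.31.255.255)
  192.168.0.0/16 (192.168.0.0 - 192.168.255.255)
Private (in 10.0.0.0/8)


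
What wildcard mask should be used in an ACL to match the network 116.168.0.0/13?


Subnet mask: 255.248.0.0
Wildcard = 255.255.255.255 - subnet mask
255 - 255 = 0
255 - 248 = 7
255 - 0 = 255
255 - 0 = 255
Wildcard: 0.7.255.255


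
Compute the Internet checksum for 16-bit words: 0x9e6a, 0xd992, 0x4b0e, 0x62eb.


Sum all words (with carry folding):
+ 0x9e6a = 0x9e6a
+ 0xd992 = 0x77fd
+ 0x4b0e = 0xc30b
+ 0x62eb = 0x25f7
One's complement: ~0x25f7
Checksum = 0xda08


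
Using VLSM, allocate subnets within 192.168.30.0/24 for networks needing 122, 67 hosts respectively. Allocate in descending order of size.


122 hosts -> /25 (126 usable): 192.168.30.0/25
67 hosts -> /25 (126 usable): 192.168.30.128/25
Allocation: 192.168.30.0/25 (122 hosts, 126 usable); 192.168.30.128/25 (67 hosts, 126 usable)


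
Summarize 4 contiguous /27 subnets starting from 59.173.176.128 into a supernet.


Original prefix: /27
Number of subnets: 4 = 2^2
New prefix = 27 - 2 = 25
Supernet: 59.173.176.128/25


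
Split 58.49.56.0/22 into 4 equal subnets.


New prefix = 22 + 2 = 24
Each subnet has 256 addresses
  58.49.56.0/24
  58.49.57.0/24
  58.49.58.0/24
  58.49.59.0/24
Subnets: 58.49.56.0/24, 58.49.57.0/24, 58.49.58.0/24, 58.49.59.0/24


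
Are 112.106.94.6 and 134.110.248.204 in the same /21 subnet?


Mask: 255.255.248.0
112.106.94.6 AND mask = 112.106.88.0
134.110.248.204 AND mask = 134.110.248.0
No, different subnets (112.106.88.0 vs 134.110.248.0)


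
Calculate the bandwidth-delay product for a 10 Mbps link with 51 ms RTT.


BDP = bandwidth * RTT
= 10 Mbps * 51 ms
= 10 * 1e6 * 51 / 1000 bits
= 510000 bits
= 63750 bytes
= 62.2559 KB
BDP = 510000 bits (63750 bytes)


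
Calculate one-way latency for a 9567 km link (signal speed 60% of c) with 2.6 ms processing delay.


Speed = 0.6 * 3e5 km/s = 180000 km/s
Propagation delay = 9567 / 180000 = 0.0532 s = 53.15 ms
Processing delay = 2.6 ms
Total one-way latency = 55.75 ms


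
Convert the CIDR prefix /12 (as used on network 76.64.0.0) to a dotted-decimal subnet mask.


/12 means 12 network bits, 20 host bits
Binary: 11111111111100000000000000000000
Mask: 255.240.0.0
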